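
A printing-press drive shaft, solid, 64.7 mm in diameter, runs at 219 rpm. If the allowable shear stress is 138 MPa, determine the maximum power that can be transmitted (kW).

168 kW

J = πd⁴/32 = π(0.0647)⁴/32 = 1.720×10^-6 m⁴.
T_max = τ_allow·J/r = 1.38×10^8 × 1.720×10^-6 / 0.0324 = 7339 N·m.
ω = 2π·219/60 = 22.93 rad/s, so P_max = T_max·ω = 1.683×10^5 W.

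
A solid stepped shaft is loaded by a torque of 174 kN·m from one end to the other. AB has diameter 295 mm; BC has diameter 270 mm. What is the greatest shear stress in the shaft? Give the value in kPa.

45000 kPa

Under the same torque, τ_max = 16T/(πd³) is largest where d is smallest — segment BC (d = 270 mm).
τ_max = 16·174000/(π·(0.270)³) = 4.502×10^7 Pa.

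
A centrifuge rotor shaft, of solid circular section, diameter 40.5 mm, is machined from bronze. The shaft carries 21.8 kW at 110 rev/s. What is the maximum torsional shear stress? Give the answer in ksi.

0.351 ksi

ω = 2π·110 = 691.2 rad/s, so T = P/ω = 21.8×10³ / 691.2 = 31.54 N·m.
J = πd⁴/32 = π(0.0405)⁴/32 = 2.641×10^-7 m⁴.
τ_max = T·r/J = 31.54 × 0.0203 / 2.641×10^-7 = 2.418×10^6 Pa.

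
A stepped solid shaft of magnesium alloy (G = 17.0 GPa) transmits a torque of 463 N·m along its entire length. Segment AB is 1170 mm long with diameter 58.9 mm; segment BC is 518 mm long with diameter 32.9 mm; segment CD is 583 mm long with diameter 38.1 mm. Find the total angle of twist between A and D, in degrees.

J_AB = π(0.0589)⁴/32 = 1.18×10^-6 m⁴; J_BC = π(0.0329)⁴/32 = 1.15×10^-7 m⁴; J_CD = π(0.0381)⁴/32 = 2.07×10^-7 m⁴.
θ = (T/G)·Σ L_i/J_i = (463.0/17.0×10⁹)·(1.17/1.18×10^-6 + 0.518/1.15×10^-7 + 0.583/2.07×10^-7) = 0.2264 rad.

13.0°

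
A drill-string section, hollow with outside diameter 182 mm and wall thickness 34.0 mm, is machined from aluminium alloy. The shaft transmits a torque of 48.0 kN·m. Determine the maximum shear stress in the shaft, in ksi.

6.95 ksi

J = π(d_o⁴ − d_i⁴)/32 = π(0.182⁴ − 0.114⁴)/32 = 9.114×10^-5 m⁴.
τ_max = T·r/J = 48000 × 0.0910 / 9.114×10^-5 = 4.793×10^7 Pa.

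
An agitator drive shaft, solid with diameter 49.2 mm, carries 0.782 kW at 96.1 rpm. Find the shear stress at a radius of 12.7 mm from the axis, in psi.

ω = 2π·96.1/60 = 10.06 rad/s, so T = P/ω = 0.782×10³ / 10.06 = 77.71 N·m.
J = πd⁴/32 = π(0.0492)⁴/32 = 5.753×10^-7 m⁴.
Shear stress varies linearly with radius: τ = T·r/J = 77.71 × 0.0127 / 5.753×10^-7 = 1.716×10^6 Pa.

249 psi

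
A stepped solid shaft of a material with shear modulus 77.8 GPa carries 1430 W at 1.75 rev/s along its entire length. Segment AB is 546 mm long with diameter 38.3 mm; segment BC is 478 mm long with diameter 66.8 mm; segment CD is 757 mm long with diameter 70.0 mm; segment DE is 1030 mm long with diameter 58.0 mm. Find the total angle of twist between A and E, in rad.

ω = 2π·1.75 = 11.00 rad/s, so T = P/ω = 1430 / 11.00 = 130.1 N·m.
J_AB = π(0.0383)⁴/32 = 2.11×10^-7 m⁴; J_BC = π(0.0668)⁴/32 = 1.95×10^-6 m⁴; J_CD = π(0.0700)⁴/32 = 2.36×10^-6 m⁴; J_DE = π(0.0580)⁴/32 = 1.11×10^-6 m⁴.
θ = (T/G)·Σ L_i/J_i = (130.1/77.8×10⁹)·(0.546/2.11×10^-7 + 0.478/1.95×10^-6 + 0.757/2.36×10^-6 + 1.03/1.11×10^-6) = 6.816×10^-3 rad.

0.00682 rad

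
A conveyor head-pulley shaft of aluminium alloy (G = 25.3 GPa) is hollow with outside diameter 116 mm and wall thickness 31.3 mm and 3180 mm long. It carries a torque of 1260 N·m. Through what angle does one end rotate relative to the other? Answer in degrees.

J = π(d_o⁴ − d_i⁴)/32 = π(0.116⁴ − 0.0534⁴)/32 = 1.698×10^-5 m⁴.
θ = T·L/(G·J) = 1260 × 3.18 / (25.3×10⁹ × 1.698×10^-5) = 9.328×10^-3 rad.

0.534°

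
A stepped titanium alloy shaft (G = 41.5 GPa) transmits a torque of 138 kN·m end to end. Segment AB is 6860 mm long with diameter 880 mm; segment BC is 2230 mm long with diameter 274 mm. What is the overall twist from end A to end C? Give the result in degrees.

J_AB = π(0.880)⁴/32 = 0.0589 m⁴; J_BC = π(0.274)⁴/32 = 5.53×10^-4 m⁴.
θ = (T/G)·Σ L_i/J_i = (138000/41.5×10⁹)·(6.86/0.0589 + 2.23/5.53×10^-4) = 0.01379 rad.

0.790°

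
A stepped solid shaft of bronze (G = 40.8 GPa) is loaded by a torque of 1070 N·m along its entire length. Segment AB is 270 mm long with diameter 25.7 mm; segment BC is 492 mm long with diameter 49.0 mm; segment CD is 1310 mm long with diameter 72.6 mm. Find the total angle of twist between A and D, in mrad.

J_AB = π(0.0257)⁴/32 = 4.28×10^-8 m⁴; J_BC = π(0.0490)⁴/32 = 5.66×10^-7 m⁴; J_CD = π(0.0726)⁴/32 = 2.73×10^-6 m⁴.
θ = (T/G)·Σ L_i/J_i = (1070/40.8×10⁹)·(0.270/4.28×10^-8 + 0.492/5.66×10^-7 + 1.31/2.73×10^-6) = 0.2007 rad.

201 mrad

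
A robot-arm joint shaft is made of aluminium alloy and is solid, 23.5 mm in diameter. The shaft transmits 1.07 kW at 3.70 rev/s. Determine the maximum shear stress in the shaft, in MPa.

18.1 MPa

ω = 2π·3.70 = 23.25 rad/s, so T = P/ω = 1.07×10³ / 23.25 = 46.03 N·m.
J = πd⁴/32 = π(0.0235)⁴/32 = 2.994×10^-8 m⁴.
τ_max = T·r/J = 46.03 × 0.0118 / 2.994×10^-8 = 1.806×10^7 Pa.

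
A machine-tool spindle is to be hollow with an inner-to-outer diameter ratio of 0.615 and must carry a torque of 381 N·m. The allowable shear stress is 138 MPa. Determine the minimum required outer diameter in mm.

25.4 mm

For a hollow shaft with d_i/d_o = 0.615: τ_max = 16T/(π d_o³ (1−k⁴)), so d_o = [16T/(π τ_allow (1−k⁴))]^(1/3) = [16·381.0/(π·1.38×10^8·0.8569)]^(1/3) = 0.02541 m.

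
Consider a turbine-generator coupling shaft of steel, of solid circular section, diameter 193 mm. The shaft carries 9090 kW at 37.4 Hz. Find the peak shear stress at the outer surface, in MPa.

ω = 2π·37.4 = 235.0 rad/s, so T = P/ω = 9090×10³ / 235.0 = 38680 N·m.
J = πd⁴/32 = π(0.193)⁴/32 = 1.362×10^-4 m⁴.
τ_max = T·r/J = 38680 × 0.0965 / 1.362×10^-4 = 2.740×10^7 Pa.

27.4 MPa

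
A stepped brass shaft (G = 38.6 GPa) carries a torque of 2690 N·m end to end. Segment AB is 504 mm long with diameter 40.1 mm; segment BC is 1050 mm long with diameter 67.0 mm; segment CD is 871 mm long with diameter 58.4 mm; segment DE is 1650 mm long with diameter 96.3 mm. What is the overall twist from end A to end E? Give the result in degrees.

13.9°

J_AB = π(0.0401)⁴/32 = 2.54×10^-7 m⁴; J_BC = π(0.0670)⁴/32 = 1.98×10^-6 m⁴; J_CD = π(0.0584)⁴/32 = 1.14×10^-6 m⁴; J_DE = π(0.0963)⁴/32 = 8.44×10^-6 m⁴.
θ = (T/G)·Σ L_i/J_i = (2690/38.6×10⁹)·(0.504/2.54×10^-7 + 1.05/1.98×10^-6 + 0.871/1.14×10^-6 + 1.65/8.44×10^-6) = 0.2421 rad.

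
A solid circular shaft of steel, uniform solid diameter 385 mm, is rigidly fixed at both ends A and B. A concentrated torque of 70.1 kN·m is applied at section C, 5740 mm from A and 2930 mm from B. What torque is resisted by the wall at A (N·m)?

With uniform GJ and both ends fixed, compatibility θ_AC = θ_CB gives T_A·a = T_B·b, together with T_A + T_B = T₀.
T_A = T₀·b/(a+b) = 70100·2930/8670 = 23690 N·m; T_B = 46410 N·m.

23700 N·m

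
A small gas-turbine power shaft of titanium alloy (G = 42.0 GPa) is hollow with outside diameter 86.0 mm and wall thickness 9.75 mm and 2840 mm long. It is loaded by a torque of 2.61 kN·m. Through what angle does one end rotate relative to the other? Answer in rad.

J = π(d_o⁴ − d_i⁴)/32 = π(0.0860⁴ − 0.0665⁴)/32 = 3.450×10^-6 m⁴.
θ = T·L/(G·J) = 2610 × 2.84 / (42.0×10⁹ × 3.450×10^-6) = 0.05115 rad.

0.0512 rad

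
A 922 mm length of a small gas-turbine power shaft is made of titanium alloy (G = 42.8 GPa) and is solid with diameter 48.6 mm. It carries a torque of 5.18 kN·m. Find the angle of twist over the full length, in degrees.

J = πd⁴/32 = π(0.0486)⁴/32 = 5.477×10^-7 m⁴.
θ = T·L/(G·J) = 5180 × 0.922 / (42.8×10⁹ × 5.477×10^-7) = 0.2037 rad.

11.7°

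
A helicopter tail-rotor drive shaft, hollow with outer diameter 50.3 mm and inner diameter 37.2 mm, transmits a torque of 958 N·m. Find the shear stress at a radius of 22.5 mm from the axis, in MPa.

J = π(d_o⁴ − d_i⁴)/32 = π(0.0503⁴ − 0.0372⁴)/32 = 4.404×10^-7 m⁴.
Shear stress varies linearly with radius: τ = T·r/J = 958.0 × 0.0225 / 4.404×10^-7 = 4.894×10^7 Pa.

48.9 MPa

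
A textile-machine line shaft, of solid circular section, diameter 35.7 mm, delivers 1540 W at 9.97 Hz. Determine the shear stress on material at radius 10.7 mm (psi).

ω = 2π·9.97 = 62.64 rad/s, so T = P/ω = 1540 / 62.64 = 24.58 N·m.
J = πd⁴/32 = π(0.0357)⁴/32 = 1.595×10^-7 m⁴.
Shear stress varies linearly with radius: τ = T·r/J = 24.58 × 0.0107 / 1.595×10^-7 = 1.650×10^6 Pa.

239 psi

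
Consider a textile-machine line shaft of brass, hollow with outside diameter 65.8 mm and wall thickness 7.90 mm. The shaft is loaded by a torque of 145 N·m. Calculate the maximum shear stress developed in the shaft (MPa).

J = π(d_o⁴ − d_i⁴)/32 = π(0.0658⁴ − 0.0500⁴)/32 = 1.227×10^-6 m⁴.
τ_max = T·r/J = 145.0 × 0.0329 / 1.227×10^-6 = 3.889×10^6 Pa.

3.89 MPa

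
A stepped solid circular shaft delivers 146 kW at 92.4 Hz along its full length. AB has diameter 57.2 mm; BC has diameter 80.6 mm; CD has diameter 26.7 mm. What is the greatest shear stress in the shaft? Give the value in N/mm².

67.3 N/mm²

ω = 2π·92.4 = 580.6 rad/s, so T = P/ω = 146×10³ / 580.6 = 251.5 N·m.
Under the same torque, τ_max = 16T/(πd³) is largest where d is smallest — segment CD (d = 26.7 mm).
τ_max = 16·251.5/(π·(0.0267)³) = 6.729×10^7 Pa.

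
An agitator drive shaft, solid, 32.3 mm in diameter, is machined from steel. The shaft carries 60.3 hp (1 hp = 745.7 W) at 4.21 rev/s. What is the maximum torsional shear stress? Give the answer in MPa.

257 MPa

ω = 2π·4.21 = 26.45 rad/s, so T = P/ω = 60.3×745.7 / 26.45 = 1700 N·m.
J = πd⁴/32 = π(0.0323)⁴/32 = 1.069×10^-7 m⁴.
τ_max = T·r/J = 1700 × 0.0161 / 1.069×10^-7 = 2.569×10^8 Pa.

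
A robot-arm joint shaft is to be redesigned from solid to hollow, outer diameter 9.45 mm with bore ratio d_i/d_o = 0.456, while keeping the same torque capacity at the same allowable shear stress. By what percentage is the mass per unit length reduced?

Equal τ_max and T ⇒ the solid shaft needs d_s³ = d_o³(1−k⁴), so d_s = 9.45·(1−0.456⁴)^(1/3) = 9.312 mm.
Area ratio A_h/A_s = d_o²(1−k²)/d_s² = (1−k²)/(1−k⁴)^(2/3) = 0.8158.
Mass saving = 1 − 0.8158 = 18.4 %.

18.4 %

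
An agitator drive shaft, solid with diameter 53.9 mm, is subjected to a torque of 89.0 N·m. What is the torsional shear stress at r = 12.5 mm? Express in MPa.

1.34 MPa

J = πd⁴/32 = π(0.0539)⁴/32 = 8.286×10^-7 m⁴.
Shear stress varies linearly with radius: τ = T·r/J = 89.00 × 0.0125 / 8.286×10^-7 = 1.343×10^6 Pa.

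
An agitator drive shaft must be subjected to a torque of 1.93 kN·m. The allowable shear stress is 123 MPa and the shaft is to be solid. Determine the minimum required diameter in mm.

43.1 mm

For a solid shaft τ_max = 16T/(πd³), so d = (16T/(π τ_allow))^(1/3) = (16·1930/(π·1.23×10^8))^(1/3) = 0.04307 m.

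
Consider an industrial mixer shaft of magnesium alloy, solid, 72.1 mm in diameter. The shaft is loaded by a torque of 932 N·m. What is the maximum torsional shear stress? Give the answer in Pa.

J = πd⁴/32 = π(0.0721)⁴/32 = 2.653×10^-6 m⁴.
τ_max = T·r/J = 932.0 × 0.0360 / 2.653×10^-6 = 1.266×10^7 Pa.

1.27e7 Pa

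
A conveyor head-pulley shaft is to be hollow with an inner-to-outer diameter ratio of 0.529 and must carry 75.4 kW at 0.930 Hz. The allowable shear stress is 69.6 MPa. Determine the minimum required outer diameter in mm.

ω = 2π·0.930 = 5.843 rad/s, so T = P/ω = 75.4×10³ / 5.843 = 12900 N·m.
For a hollow shaft with d_i/d_o = 0.529: τ_max = 16T/(π d_o³ (1−k⁴)), so d_o = [16T/(π τ_allow (1−k⁴))]^(1/3) = [16·12900/(π·6.96×10^7·0.9217)]^(1/3) = 0.1008 m.

101 mm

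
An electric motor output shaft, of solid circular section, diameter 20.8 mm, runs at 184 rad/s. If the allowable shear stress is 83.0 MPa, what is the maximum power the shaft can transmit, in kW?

J = πd⁴/32 = π(0.0208)⁴/32 = 1.838×10^-8 m⁴.
T_max = τ_allow·J/r = 8.30×10^7 × 1.838×10^-8 / 0.0104 = 146.7 N·m.
ω = 184 rad/s, so P_max = T_max·ω = 2.698×10^4 W.

27.0 kW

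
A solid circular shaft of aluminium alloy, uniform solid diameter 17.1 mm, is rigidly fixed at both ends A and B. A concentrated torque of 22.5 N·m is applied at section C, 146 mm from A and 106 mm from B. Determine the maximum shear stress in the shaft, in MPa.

13.3 MPa

With uniform GJ and both ends fixed, compatibility θ_AC = θ_CB gives T_A·a = T_B·b, together with T_A + T_B = T₀.
T_A = T₀·b/(a+b) = 22.50·106/252.0 = 9.464 N·m; T_B = 13.04 N·m.
τ in each portion: τ_AC = 9.64×10^6 Pa, τ_CB = 1.33×10^7 Pa; maximum is in CB.
τ_max = T_CB·r/J = 13.04·0.00855/8.39×10^-9 = 1.328×10^7 Pa.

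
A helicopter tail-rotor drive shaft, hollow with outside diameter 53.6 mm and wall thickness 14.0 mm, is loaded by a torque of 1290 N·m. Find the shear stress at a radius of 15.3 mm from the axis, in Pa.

J = π(d_o⁴ − d_i⁴)/32 = π(0.0536⁴ − 0.0256⁴)/32 = 7.682×10^-7 m⁴.
Shear stress varies linearly with radius: τ = T·r/J = 1290 × 0.0153 / 7.682×10^-7 = 2.569×10^7 Pa.

2.57e7 Pa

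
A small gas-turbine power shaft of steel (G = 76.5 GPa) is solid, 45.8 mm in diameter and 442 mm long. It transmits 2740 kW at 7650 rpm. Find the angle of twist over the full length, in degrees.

2.62°

ω = 2π·7650/60 = 801.1 rad/s, so T = P/ω = 2740×10³ / 801.1 = 3420 N·m.
J = πd⁴/32 = π(0.0458)⁴/32 = 4.320×10^-7 m⁴.
θ = T·L/(G·J) = 3420 × 0.442 / (76.5×10⁹ × 4.320×10^-7) = 0.04575 rad.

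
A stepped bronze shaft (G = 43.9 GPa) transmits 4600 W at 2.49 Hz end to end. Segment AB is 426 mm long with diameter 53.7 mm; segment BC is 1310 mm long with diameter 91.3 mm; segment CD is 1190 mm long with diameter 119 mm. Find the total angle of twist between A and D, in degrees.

0.297°

ω = 2π·2.49 = 15.65 rad/s, so T = P/ω = 4600 / 15.65 = 294.0 N·m.
J_AB = π(0.0537)⁴/32 = 8.16×10^-7 m⁴; J_BC = π(0.0913)⁴/32 = 6.82×10^-6 m⁴; J_CD = π(0.119)⁴/32 = 1.97×10^-5 m⁴.
θ = (T/G)·Σ L_i/J_i = (294.0/43.9×10⁹)·(0.426/8.16×10^-7 + 1.31/6.82×10^-6 + 1.19/1.97×10^-5) = 5.186×10^-3 rad.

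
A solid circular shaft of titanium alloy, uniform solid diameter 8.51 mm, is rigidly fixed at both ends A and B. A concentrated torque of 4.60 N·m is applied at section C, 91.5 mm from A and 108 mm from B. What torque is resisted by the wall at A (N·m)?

With uniform GJ and both ends fixed, compatibility θ_AC = θ_CB gives T_A·a = T_B·b, together with T_A + T_B = T₀.
T_A = T₀·b/(a+b) = 4.600·108/199.5 = 2.490 N·m; T_B = 2.110 N·m.

2.49 N·m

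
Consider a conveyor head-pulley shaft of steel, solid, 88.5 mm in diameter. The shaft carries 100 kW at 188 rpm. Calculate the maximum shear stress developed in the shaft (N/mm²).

ω = 2π·188/60 = 19.69 rad/s, so T = P/ω = 100×10³ / 19.69 = 5079 N·m.
J = πd⁴/32 = π(0.0885)⁴/32 = 6.022×10^-6 m⁴.
τ_max = T·r/J = 5079 × 0.0442 / 6.022×10^-6 = 3.732×10^7 Pa.

37.3 N/mm²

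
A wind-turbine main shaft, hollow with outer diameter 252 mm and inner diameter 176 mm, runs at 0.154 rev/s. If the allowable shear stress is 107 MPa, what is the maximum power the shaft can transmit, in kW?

248 kW

J = π(d_o⁴ − d_i⁴)/32 = π(0.252⁴ − 0.176⁴)/32 = 3.017×10^-4 m⁴.
T_max = τ_allow·J/r = 1.07×10^8 × 3.017×10^-4 / 0.126 = 256200 N·m.
ω = 2π·0.154 = 0.9676 rad/s, so P_max = T_max·ω = 2.479×10^5 W.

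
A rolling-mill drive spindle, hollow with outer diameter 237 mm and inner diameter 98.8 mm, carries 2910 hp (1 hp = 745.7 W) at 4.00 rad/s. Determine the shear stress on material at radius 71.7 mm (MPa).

129 MPa

ω = 4.00 rad/s, so T = P/ω = 2910×745.7 / 4.000 = 542500 N·m.
J = π(d_o⁴ − d_i⁴)/32 = π(0.237⁴ − 0.0988⁴)/32 = 3.004×10^-4 m⁴.
Shear stress varies linearly with radius: τ = T·r/J = 542500 × 0.0717 / 3.004×10^-4 = 1.295×10^8 Pa.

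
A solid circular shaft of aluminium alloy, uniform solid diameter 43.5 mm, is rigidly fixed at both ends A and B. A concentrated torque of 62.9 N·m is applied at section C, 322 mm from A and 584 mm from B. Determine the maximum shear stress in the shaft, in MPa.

2.51 MPa

With uniform GJ and both ends fixed, compatibility θ_AC = θ_CB gives T_A·a = T_B·b, together with T_A + T_B = T₀.
T_A = T₀·b/(a+b) = 62.90·584/906.0 = 40.54 N·m; T_B = 22.36 N·m.
τ in each portion: τ_AC = 2.51×10^6 Pa, τ_CB = 1.38×10^6 Pa; maximum is in AC.
τ_max = T_AC·r/J = 40.54·0.0217/3.52×10^-7 = 2.509×10^6 Pa.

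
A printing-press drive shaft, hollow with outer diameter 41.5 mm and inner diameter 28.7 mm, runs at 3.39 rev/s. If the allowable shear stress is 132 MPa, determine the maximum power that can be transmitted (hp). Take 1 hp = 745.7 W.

J = π(d_o⁴ − d_i⁴)/32 = π(0.0415⁴ − 0.0287⁴)/32 = 2.246×10^-7 m⁴.
T_max = τ_allow·J/r = 1.32×10^8 × 2.246×10^-7 / 0.0208 = 1429 N·m.
ω = 2π·3.39 = 21.30 rad/s, so P_max = T_max·ω = 3.043×10^4 W.

40.8 hp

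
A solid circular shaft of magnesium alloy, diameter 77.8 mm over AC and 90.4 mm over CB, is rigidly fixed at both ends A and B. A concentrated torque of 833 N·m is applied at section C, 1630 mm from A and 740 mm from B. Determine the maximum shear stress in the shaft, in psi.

667 psi

Compatibility: T_A·a/J_AC = T_B·b/J_CB with T_A + T_B = T₀.
J_AC = 3.60×10^-6 m⁴, J_CB = 6.56×10^-6 m⁴, so T_A = T₀·(J_AC/a)/((J_AC/a)+(J_CB/b)) = 166.1 N·m, T_B = 666.9 N·m.
τ in each portion: τ_AC = 1.80×10^6 Pa, τ_CB = 4.60×10^6 Pa; maximum is in CB.
τ_max = T_CB·r/J = 666.9·0.0452/6.56×10^-6 = 4.598×10^6 Pa.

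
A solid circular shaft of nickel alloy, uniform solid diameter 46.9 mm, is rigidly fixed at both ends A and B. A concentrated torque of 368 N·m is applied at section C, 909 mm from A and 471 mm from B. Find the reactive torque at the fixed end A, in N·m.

126 N·m

With uniform GJ and both ends fixed, compatibility θ_AC = θ_CB gives T_A·a = T_B·b, together with T_A + T_B = T₀.
T_A = T₀·b/(a+b) = 368.0·471/1380 = 125.6 N·m; T_B = 242.4 N·m.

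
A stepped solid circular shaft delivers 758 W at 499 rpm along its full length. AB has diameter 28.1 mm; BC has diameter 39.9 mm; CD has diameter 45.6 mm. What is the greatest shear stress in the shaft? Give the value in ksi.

0.483 ksi

ω = 2π·499/60 = 52.26 rad/s, so T = P/ω = 758 / 52.26 = 14.51 N·m.
Under the same torque, τ_max = 16T/(πd³) is largest where d is smallest — segment AB (d = 28.1 mm).
τ_max = 16·14.51/(π·(0.0281)³) = 3.330×10^6 Pa.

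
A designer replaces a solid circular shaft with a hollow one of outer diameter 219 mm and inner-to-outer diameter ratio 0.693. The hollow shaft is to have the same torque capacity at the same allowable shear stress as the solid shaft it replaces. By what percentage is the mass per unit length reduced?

38.1 %

Equal τ_max and T ⇒ the solid shaft needs d_s³ = d_o³(1−k⁴), so d_s = 219·(1−0.693⁴)^(1/3) = 200.7 mm.
Area ratio A_h/A_s = d_o²(1−k²)/d_s² = (1−k²)/(1−k⁴)^(2/3) = 0.6190.
Mass saving = 1 − 0.6190 = 38.1 %.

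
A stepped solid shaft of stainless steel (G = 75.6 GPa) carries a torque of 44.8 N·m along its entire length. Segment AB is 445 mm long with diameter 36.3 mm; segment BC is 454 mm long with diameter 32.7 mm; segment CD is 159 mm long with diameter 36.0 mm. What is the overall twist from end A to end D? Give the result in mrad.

J_AB = π(0.0363)⁴/32 = 1.70×10^-7 m⁴; J_BC = π(0.0327)⁴/32 = 1.12×10^-7 m⁴; J_CD = π(0.0360)⁴/32 = 1.65×10^-7 m⁴.
θ = (T/G)·Σ L_i/J_i = (44.80/75.6×10⁹)·(0.445/1.70×10^-7 + 0.454/1.12×10^-7 + 0.159/1.65×10^-7) = 4.515×10^-3 rad.

4.52 mrad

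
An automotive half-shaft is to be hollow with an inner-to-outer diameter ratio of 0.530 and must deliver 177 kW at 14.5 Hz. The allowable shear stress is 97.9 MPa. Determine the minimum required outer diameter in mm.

47.9 mm

ω = 2π·14.5 = 91.11 rad/s, so T = P/ω = 177×10³ / 91.11 = 1943 N·m.
For a hollow shaft with d_i/d_o = 0.530: τ_max = 16T/(π d_o³ (1−k⁴)), so d_o = [16T/(π τ_allow (1−k⁴))]^(1/3) = [16·1943/(π·9.79×10^7·0.9211)]^(1/3) = 0.04787 m.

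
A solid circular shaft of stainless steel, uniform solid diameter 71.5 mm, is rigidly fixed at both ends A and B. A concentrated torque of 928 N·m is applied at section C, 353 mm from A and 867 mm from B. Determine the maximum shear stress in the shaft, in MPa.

With uniform GJ and both ends fixed, compatibility θ_AC = θ_CB gives T_A·a = T_B·b, together with T_A + T_B = T₀.
T_A = T₀·b/(a+b) = 928.0·867/1220 = 659.5 N·m; T_B = 268.5 N·m.
τ in each portion: τ_AC = 9.19×10^6 Pa, τ_CB = 3.74×10^6 Pa; maximum is in AC.
τ_max = T_AC·r/J = 659.5·0.0357/2.57×10^-6 = 9.189×10^6 Pa.

9.19 MPa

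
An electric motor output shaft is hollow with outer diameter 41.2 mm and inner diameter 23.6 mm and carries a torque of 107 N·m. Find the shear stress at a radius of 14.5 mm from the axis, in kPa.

J = π(d_o⁴ − d_i⁴)/32 = π(0.0412⁴ − 0.0236⁴)/32 = 2.524×10^-7 m⁴.
Shear stress varies linearly with radius: τ = T·r/J = 107.0 × 0.0145 / 2.524×10^-7 = 6.147×10^6 Pa.

6150 kPa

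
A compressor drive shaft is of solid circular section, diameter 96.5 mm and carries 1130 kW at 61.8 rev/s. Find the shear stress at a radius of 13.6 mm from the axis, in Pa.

4.65e6 Pa

ω = 2π·61.8 = 388.3 rad/s, so T = P/ω = 1130×10³ / 388.3 = 2910 N·m.
J = πd⁴/32 = π(0.0965)⁴/32 = 8.514×10^-6 m⁴.
Shear stress varies linearly with radius: τ = T·r/J = 2910 × 0.0136 / 8.514×10^-6 = 4.649×10^6 Pa.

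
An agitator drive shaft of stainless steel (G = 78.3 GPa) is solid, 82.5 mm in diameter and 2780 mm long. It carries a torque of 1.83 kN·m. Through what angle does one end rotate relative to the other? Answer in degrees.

0.819°

J = πd⁴/32 = π(0.0825)⁴/32 = 4.548×10^-6 m⁴.
θ = T·L/(G·J) = 1830 × 2.78 / (78.3×10⁹ × 4.548×10^-6) = 0.01429 rad.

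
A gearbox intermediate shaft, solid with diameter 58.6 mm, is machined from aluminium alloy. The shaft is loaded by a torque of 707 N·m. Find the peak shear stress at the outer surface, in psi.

2600 psi

J = πd⁴/32 = π(0.0586)⁴/32 = 1.158×10^-6 m⁴.
τ_max = T·r/J = 707.0 × 0.0293 / 1.158×10^-6 = 1.789×10^7 Pa.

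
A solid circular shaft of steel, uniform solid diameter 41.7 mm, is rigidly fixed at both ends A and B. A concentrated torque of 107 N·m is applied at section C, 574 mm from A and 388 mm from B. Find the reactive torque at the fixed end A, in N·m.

43.2 N·m

With uniform GJ and both ends fixed, compatibility θ_AC = θ_CB gives T_A·a = T_B·b, together with T_A + T_B = T₀.
T_A = T₀·b/(a+b) = 107.0·388/962.0 = 43.16 N·m; T_B = 63.84 N·m.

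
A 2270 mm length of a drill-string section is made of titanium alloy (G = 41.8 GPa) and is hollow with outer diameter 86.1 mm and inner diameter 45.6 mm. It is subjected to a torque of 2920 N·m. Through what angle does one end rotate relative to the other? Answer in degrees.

1.83°

J = π(d_o⁴ − d_i⁴)/32 = π(0.0861⁴ − 0.0456⁴)/32 = 4.971×10^-6 m⁴.
θ = T·L/(G·J) = 2920 × 2.27 / (41.8×10⁹ × 4.971×10^-6) = 0.03190 rad.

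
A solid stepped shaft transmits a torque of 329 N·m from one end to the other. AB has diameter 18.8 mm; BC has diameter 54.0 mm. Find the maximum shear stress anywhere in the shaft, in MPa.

Under the same torque, τ_max = 16T/(πd³) is largest where d is smallest — segment AB (d = 18.8 mm).
τ_max = 16·329.0/(π·(0.0188)³) = 2.522×10^8 Pa.

252 MPa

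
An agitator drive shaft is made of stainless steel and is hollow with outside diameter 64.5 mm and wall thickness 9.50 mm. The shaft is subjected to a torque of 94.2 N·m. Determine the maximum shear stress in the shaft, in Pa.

J = π(d_o⁴ − d_i⁴)/32 = π(0.0645⁴ − 0.0455⁴)/32 = 1.278×10^-6 m⁴.
τ_max = T·r/J = 94.20 × 0.0323 / 1.278×10^-6 = 2.376×10^6 Pa.

2.38e6 Pa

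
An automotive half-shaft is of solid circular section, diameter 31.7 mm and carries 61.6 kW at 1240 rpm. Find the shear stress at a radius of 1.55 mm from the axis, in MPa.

ω = 2π·1240/60 = 129.9 rad/s, so T = P/ω = 61.6×10³ / 129.9 = 474.4 N·m.
J = πd⁴/32 = π(0.0317)⁴/32 = 9.914×10^-8 m⁴.
Shear stress varies linearly with radius: τ = T·r/J = 474.4 × 0.00155 / 9.914×10^-8 = 7.417×10^6 Pa.

7.42 MPa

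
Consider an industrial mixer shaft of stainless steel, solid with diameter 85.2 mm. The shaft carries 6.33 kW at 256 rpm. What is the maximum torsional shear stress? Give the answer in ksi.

ω = 2π·256/60 = 26.81 rad/s, so T = P/ω = 6.33×10³ / 26.81 = 236.1 N·m.
J = πd⁴/32 = π(0.0852)⁴/32 = 5.173×10^-6 m⁴.
τ_max = T·r/J = 236.1 × 0.0426 / 5.173×10^-6 = 1.944×10^6 Pa.

0.282 ksi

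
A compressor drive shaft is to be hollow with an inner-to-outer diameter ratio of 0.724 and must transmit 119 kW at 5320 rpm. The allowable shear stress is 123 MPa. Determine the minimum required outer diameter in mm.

ω = 2π·5320/60 = 557.1 rad/s, so T = P/ω = 119×10³ / 557.1 = 213.6 N·m.
For a hollow shaft with d_i/d_o = 0.724: τ_max = 16T/(π d_o³ (1−k⁴)), so d_o = [16T/(π τ_allow (1−k⁴))]^(1/3) = [16·213.6/(π·1.23×10^8·0.7252)]^(1/3) = 0.02302 m.

23.0 mm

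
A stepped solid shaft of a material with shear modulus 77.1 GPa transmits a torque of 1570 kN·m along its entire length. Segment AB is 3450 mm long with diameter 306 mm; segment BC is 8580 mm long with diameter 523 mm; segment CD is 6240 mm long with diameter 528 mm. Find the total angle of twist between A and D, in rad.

0.122 rad

J_AB = π(0.306)⁴/32 = 8.61×10^-4 m⁴; J_BC = π(0.523)⁴/32 = 7.35×10^-3 m⁴; J_CD = π(0.528)⁴/32 = 7.63×10^-3 m⁴.
θ = (T/G)·Σ L_i/J_i = (1.570e6/77.1×10⁹)·(3.45/8.61×10^-4 + 8.58/7.35×10^-3 + 6.24/7.63×10^-3) = 0.1221 rad.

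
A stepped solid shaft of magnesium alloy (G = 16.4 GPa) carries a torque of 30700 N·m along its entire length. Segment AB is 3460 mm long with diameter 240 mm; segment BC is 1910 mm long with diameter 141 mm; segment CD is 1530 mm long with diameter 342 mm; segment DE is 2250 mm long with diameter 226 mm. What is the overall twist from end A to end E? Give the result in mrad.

J_AB = π(0.240)⁴/32 = 3.26×10^-4 m⁴; J_BC = π(0.141)⁴/32 = 3.88×10^-5 m⁴; J_CD = π(0.342)⁴/32 = 1.34×10^-3 m⁴; J_DE = π(0.226)⁴/32 = 2.56×10^-4 m⁴.
θ = (T/G)·Σ L_i/J_i = (30700/16.4×10⁹)·(3.46/3.26×10^-4 + 1.91/3.88×10^-5 + 1.53/1.34×10^-3 + 2.25/2.56×10^-4) = 0.1306 rad.

131 mrad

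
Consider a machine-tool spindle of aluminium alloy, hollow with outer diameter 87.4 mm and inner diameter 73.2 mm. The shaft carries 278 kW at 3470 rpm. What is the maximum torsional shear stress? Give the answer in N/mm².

ω = 2π·3470/60 = 363.4 rad/s, so T = P/ω = 278×10³ / 363.4 = 765.0 N·m.
J = π(d_o⁴ − d_i⁴)/32 = π(0.0874⁴ − 0.0732⁴)/32 = 2.910×10^-6 m⁴.
τ_max = T·r/J = 765.0 × 0.0437 / 2.910×10^-6 = 1.149×10^7 Pa.

11.5 N/mm²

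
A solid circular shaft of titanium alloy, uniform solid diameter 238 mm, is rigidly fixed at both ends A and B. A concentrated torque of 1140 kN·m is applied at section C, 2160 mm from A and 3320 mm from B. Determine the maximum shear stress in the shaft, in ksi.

37.8 ksi

With uniform GJ and both ends fixed, compatibility θ_AC = θ_CB gives T_A·a = T_B·b, together with T_A + T_B = T₀.
T_A = T₀·b/(a+b) = 1.140e6·3320/5480 = 690700 N·m; T_B = 449300 N·m.
τ in each portion: τ_AC = 2.61×10^8 Pa, τ_CB = 1.70×10^8 Pa; maximum is in AC.
τ_max = T_AC·r/J = 690700·0.119/3.15×10^-4 = 2.609×10^8 Pa.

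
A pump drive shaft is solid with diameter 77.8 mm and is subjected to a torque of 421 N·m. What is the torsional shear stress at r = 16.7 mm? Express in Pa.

1.95e6 Pa

J = πd⁴/32 = π(0.0778)⁴/32 = 3.597×10^-6 m⁴.
Shear stress varies linearly with radius: τ = T·r/J = 421.0 × 0.0167 / 3.597×10^-6 = 1.955×10^6 Pa.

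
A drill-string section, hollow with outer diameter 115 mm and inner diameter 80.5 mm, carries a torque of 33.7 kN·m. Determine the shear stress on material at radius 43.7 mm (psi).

J = π(d_o⁴ − d_i⁴)/32 = π(0.115⁴ − 0.0805⁴)/32 = 1.305×10^-5 m⁴.
Shear stress varies linearly with radius: τ = T·r/J = 33700 × 0.0437 / 1.305×10^-5 = 1.129×10^8 Pa.

16400 psi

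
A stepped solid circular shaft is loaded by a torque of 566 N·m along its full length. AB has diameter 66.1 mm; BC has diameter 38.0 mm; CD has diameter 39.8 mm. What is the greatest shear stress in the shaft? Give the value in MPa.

52.5 MPa

Under the same torque, τ_max = 16T/(πd³) is largest where d is smallest — segment BC (d = 38.0 mm).
τ_max = 16·566.0/(π·(0.0380)³) = 5.253×10^7 Pa.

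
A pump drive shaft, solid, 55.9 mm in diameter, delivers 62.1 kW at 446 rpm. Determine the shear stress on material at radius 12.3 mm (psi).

2470 psi

ω = 2π·446/60 = 46.71 rad/s, so T = P/ω = 62.1×10³ / 46.71 = 1330 N·m.
J = πd⁴/32 = π(0.0559)⁴/32 = 9.586×10^-7 m⁴.
Shear stress varies linearly with radius: τ = T·r/J = 1330 × 0.0123 / 9.586×10^-7 = 1.706×10^7 Pa.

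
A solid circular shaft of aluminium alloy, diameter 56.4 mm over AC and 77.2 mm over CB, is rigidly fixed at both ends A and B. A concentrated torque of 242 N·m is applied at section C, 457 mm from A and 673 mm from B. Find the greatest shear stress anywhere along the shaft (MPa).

Compatibility: T_A·a/J_AC = T_B·b/J_CB with T_A + T_B = T₀.
J_AC = 9.93×10^-7 m⁴, J_CB = 3.49×10^-6 m⁴, so T_A = T₀·(J_AC/a)/((J_AC/a)+(J_CB/b)) = 71.52 N·m, T_B = 170.5 N·m.
τ in each portion: τ_AC = 2.03×10^6 Pa, τ_CB = 1.89×10^6 Pa; maximum is in AC.
τ_max = T_AC·r/J = 71.52·0.0282/9.93×10^-7 = 2.030×10^6 Pa.

2.03 MPa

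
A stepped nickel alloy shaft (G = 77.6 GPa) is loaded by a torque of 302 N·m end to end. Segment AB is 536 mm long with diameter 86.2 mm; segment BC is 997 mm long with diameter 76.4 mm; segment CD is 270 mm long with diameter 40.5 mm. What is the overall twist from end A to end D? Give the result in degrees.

J_AB = π(0.0862)⁴/32 = 5.42×10^-6 m⁴; J_BC = π(0.0764)⁴/32 = 3.34×10^-6 m⁴; J_CD = π(0.0405)⁴/32 = 2.64×10^-7 m⁴.
θ = (T/G)·Σ L_i/J_i = (302.0/77.6×10⁹)·(0.536/5.42×10^-6 + 0.997/3.34×10^-6 + 0.270/2.64×10^-7) = 5.523×10^-3 rad.

0.316°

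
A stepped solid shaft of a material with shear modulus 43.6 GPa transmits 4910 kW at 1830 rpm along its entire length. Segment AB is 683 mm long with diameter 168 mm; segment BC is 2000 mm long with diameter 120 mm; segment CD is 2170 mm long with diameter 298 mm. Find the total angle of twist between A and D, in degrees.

3.70°

ω = 2π·1830/60 = 191.6 rad/s, so T = P/ω = 4910×10³ / 191.6 = 25620 N·m.
J_AB = π(0.168)⁴/32 = 7.82×10^-5 m⁴; J_BC = π(0.120)⁴/32 = 2.04×10^-5 m⁴; J_CD = π(0.298)⁴/32 = 7.74×10^-4 m⁴.
θ = (T/G)·Σ L_i/J_i = (25620/43.6×10⁹)·(0.683/7.82×10^-5 + 2.00/2.04×10^-5 + 2.17/7.74×10^-4) = 0.06451 rad.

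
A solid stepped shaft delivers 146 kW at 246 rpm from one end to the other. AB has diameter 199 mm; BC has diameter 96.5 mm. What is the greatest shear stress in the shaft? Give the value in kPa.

ω = 2π·246/60 = 25.76 rad/s, so T = P/ω = 146×10³ / 25.76 = 5667 N·m.
Under the same torque, τ_max = 16T/(πd³) is largest where d is smallest — segment BC (d = 96.5 mm).
τ_max = 16·5667/(π·(0.0965)³) = 3.212×10^7 Pa.

32100 kPa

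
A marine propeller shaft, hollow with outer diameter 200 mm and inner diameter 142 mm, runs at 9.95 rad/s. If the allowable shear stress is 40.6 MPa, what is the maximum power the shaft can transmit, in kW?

473 kW

J = π(d_o⁴ − d_i⁴)/32 = π(0.200⁴ − 0.142⁴)/32 = 1.172×10^-4 m⁴.
T_max = τ_allow·J/r = 4.06×10^7 × 1.172×10^-4 / 0.100 = 47570 N·m.
ω = 9.95 rad/s, so P_max = T_max·ω = 4.733×10^5 W.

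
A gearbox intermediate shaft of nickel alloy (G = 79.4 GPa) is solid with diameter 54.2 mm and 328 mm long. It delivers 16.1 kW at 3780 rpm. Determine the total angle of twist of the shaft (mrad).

0.198 mrad

ω = 2π·3780/60 = 395.8 rad/s, so T = P/ω = 16.1×10³ / 395.8 = 40.67 N·m.
J = πd⁴/32 = π(0.0542)⁴/32 = 8.472×10^-7 m⁴.
θ = T·L/(G·J) = 40.67 × 0.328 / (79.4×10⁹ × 8.472×10^-7) = 1.983×10^-4 rad.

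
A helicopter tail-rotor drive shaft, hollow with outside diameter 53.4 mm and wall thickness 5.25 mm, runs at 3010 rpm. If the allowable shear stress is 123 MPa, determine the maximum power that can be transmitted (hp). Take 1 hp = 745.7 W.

J = π(d_o⁴ − d_i⁴)/32 = π(0.0534⁴ − 0.0429⁴)/32 = 4.658×10^-7 m⁴.
T_max = τ_allow·J/r = 1.23×10^8 × 4.658×10^-7 / 0.0267 = 2146 N·m.
ω = 2π·3010/60 = 315.2 rad/s, so P_max = T_max·ω = 6.763×10^5 W.

907 hp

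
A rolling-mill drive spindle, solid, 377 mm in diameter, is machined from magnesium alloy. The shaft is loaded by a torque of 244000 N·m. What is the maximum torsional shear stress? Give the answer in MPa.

23.2 MPa

J = πd⁴/32 = π(0.377)⁴/32 = 1.983×10^-3 m⁴.
τ_max = T·r/J = 244000 × 0.189 / 1.983×10^-3 = 2.319×10^7 Pa.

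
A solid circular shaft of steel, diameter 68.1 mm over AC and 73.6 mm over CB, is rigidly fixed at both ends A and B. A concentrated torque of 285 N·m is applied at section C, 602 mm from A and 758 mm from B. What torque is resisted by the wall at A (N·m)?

Compatibility: T_A·a/J_AC = T_B·b/J_CB with T_A + T_B = T₀.
J_AC = 2.11×10^-6 m⁴, J_CB = 2.88×10^-6 m⁴, so T_A = T₀·(J_AC/a)/((J_AC/a)+(J_CB/b)) = 136.8 N·m, T_B = 148.2 N·m.

137 N·m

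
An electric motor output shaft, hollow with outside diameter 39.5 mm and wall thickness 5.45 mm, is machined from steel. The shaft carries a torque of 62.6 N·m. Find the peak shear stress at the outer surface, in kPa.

J = π(d_o⁴ − d_i⁴)/32 = π(0.0395⁴ − 0.0286⁴)/32 = 1.733×10^-7 m⁴.
τ_max = T·r/J = 62.60 × 0.0198 / 1.733×10^-7 = 7.134×10^6 Pa.

7130 kPa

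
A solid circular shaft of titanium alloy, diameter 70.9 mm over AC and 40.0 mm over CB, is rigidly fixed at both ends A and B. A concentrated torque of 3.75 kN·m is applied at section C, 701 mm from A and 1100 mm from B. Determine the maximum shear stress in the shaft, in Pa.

5.03e7 Pa

Compatibility: T_A·a/J_AC = T_B·b/J_CB with T_A + T_B = T₀.
J_AC = 2.48×10^-6 m⁴, J_CB = 2.51×10^-7 m⁴, so T_A = T₀·(J_AC/a)/((J_AC/a)+(J_CB/b)) = 3523 N·m, T_B = 227.4 N·m.
τ in each portion: τ_AC = 5.03×10^7 Pa, τ_CB = 1.81×10^7 Pa; maximum is in AC.
τ_max = T_AC·r/J = 3523·0.0355/2.48×10^-6 = 5.034×10^7 Pa.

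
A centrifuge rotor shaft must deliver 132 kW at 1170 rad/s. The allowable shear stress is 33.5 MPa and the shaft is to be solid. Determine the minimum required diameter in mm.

ω = 1170 rad/s, so T = P/ω = 132×10³ / 1170 = 112.8 N·m.
For a solid shaft τ_max = 16T/(πd³), so d = (16T/(π τ_allow))^(1/3) = (16·112.8/(π·3.35×10^7))^(1/3) = 0.02579 m.

25.8 mm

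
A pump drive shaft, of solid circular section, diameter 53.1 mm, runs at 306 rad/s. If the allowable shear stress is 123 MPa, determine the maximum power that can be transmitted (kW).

1110 kW

J = πd⁴/32 = π(0.0531)⁴/32 = 7.805×10^-7 m⁴.
T_max = τ_allow·J/r = 1.23×10^8 × 7.805×10^-7 / 0.0266 = 3616 N·m.
ω = 306 rad/s, so P_max = T_max·ω = 1.106×10^6 W.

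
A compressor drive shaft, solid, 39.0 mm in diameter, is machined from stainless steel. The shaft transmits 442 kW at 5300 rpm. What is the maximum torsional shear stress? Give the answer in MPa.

ω = 2π·5300/60 = 555.0 rad/s, so T = P/ω = 442×10³ / 555.0 = 796.4 N·m.
J = πd⁴/32 = π(0.0390)⁴/32 = 2.271×10^-7 m⁴.
τ_max = T·r/J = 796.4 × 0.0195 / 2.271×10^-7 = 6.837×10^7 Pa.

68.4 MPa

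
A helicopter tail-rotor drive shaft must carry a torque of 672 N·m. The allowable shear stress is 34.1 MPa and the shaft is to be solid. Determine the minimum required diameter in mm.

For a solid shaft τ_max = 16T/(πd³), so d = (16T/(π τ_allow))^(1/3) = (16·672.0/(π·3.41×10^7))^(1/3) = 0.04647 m.

46.5 mm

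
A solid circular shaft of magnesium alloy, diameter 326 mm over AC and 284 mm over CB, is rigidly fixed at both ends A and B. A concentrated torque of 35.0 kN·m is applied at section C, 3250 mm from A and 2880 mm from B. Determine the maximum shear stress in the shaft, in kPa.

Compatibility: T_A·a/J_AC = T_B·b/J_CB with T_A + T_B = T₀.
J_AC = 1.11×10^-3 m⁴, J_CB = 6.39×10^-4 m⁴, so T_A = T₀·(J_AC/a)/((J_AC/a)+(J_CB/b)) = 21210 N·m, T_B = 13790 N·m.
τ in each portion: τ_AC = 3.12×10^6 Pa, τ_CB = 3.07×10^6 Pa; maximum is in AC.
τ_max = T_AC·r/J = 21210·0.163/1.11×10^-3 = 3.118×10^6 Pa.

3120 kPa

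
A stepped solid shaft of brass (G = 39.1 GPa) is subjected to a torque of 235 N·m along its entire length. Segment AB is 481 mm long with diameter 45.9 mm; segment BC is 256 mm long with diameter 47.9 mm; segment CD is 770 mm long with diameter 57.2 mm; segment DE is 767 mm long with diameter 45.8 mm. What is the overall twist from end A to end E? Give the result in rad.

0.0247 rad

J_AB = π(0.0459)⁴/32 = 4.36×10^-7 m⁴; J_BC = π(0.0479)⁴/32 = 5.17×10^-7 m⁴; J_CD = π(0.0572)⁴/32 = 1.05×10^-6 m⁴; J_DE = π(0.0458)⁴/32 = 4.32×10^-7 m⁴.
θ = (T/G)·Σ L_i/J_i = (235.0/39.1×10⁹)·(0.481/4.36×10^-7 + 0.256/5.17×10^-7 + 0.770/1.05×10^-6 + 0.767/4.32×10^-7) = 0.02469 rad.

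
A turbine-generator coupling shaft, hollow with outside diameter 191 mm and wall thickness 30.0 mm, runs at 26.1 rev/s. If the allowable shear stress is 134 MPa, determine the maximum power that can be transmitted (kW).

J = π(d_o⁴ − d_i⁴)/32 = π(0.191⁴ − 0.131⁴)/32 = 1.017×10^-4 m⁴.
T_max = τ_allow·J/r = 1.34×10^8 × 1.017×10^-4 / 0.0955 = 142800 N·m.
ω = 2π·26.1 = 164.0 rad/s, so P_max = T_max·ω = 2.341×10^7 W.

23400 kW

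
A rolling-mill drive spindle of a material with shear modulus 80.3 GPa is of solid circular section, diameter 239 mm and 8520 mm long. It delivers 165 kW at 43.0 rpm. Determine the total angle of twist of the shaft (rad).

0.0121 rad

ω = 2π·43.0/60 = 4.503 rad/s, so T = P/ω = 165×10³ / 4.503 = 36640 N·m.
J = πd⁴/32 = π(0.239)⁴/32 = 3.203×10^-4 m⁴.
θ = T·L/(G·J) = 36640 × 8.52 / (80.3×10⁹ × 3.203×10^-4) = 0.01214 rad.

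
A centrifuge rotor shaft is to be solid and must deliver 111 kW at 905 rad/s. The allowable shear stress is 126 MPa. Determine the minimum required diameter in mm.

17.1 mm

ω = 905 rad/s, so T = P/ω = 111×10³ / 905.0 = 122.7 N·m.
For a solid shaft τ_max = 16T/(πd³), so d = (16T/(π τ_allow))^(1/3) = (16·122.7/(π·1.26×10^8))^(1/3) = 0.01705 m.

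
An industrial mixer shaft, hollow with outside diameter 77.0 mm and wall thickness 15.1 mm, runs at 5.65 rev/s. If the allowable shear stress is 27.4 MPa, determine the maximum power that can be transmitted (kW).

75.3 kW

J = π(d_o⁴ − d_i⁴)/32 = π(0.0770⁴ − 0.0468⁴)/32 = 2.980×10^-6 m⁴.
T_max = τ_allow·J/r = 2.74×10^7 × 2.980×10^-6 / 0.0385 = 2121 N·m.
ω = 2π·5.65 = 35.50 rad/s, so P_max = T_max·ω = 7.529×10^4 W.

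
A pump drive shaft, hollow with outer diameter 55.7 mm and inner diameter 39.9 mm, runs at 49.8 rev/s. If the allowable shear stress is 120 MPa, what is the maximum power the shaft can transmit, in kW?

939 kW

J = π(d_o⁴ − d_i⁴)/32 = π(0.0557⁴ − 0.0399⁴)/32 = 6.962×10^-7 m⁴.
T_max = τ_allow·J/r = 1.20×10^8 × 6.962×10^-7 / 0.0278 = 3000 N·m.
ω = 2π·49.8 = 312.9 rad/s, so P_max = T_max·ω = 9.386×10^5 W.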